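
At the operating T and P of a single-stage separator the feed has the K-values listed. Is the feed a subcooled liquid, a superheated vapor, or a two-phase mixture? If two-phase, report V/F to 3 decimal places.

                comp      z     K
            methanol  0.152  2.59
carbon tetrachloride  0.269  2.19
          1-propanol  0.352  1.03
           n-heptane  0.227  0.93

superheated vapor

ΣzᵢKᵢ = 1.556; Σzᵢ/Kᵢ = 0.767.
Since Σzᵢ/Kᵢ < 1 the mixture is above its dew point — single vapor phase.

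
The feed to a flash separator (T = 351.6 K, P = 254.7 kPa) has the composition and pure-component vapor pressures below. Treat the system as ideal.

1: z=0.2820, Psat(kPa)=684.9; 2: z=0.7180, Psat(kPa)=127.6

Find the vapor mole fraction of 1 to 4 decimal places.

Raoult's law: Kᵢ = Pᵢˢᵃᵗ/P = Pᵢˢᵃᵗ/254.7.
  K_1 = 684.9/254.7 = 2.689046, K_2 = 127.6/254.7 = 0.500982
Newton–Raphson from V/F = 0.5:
  V/F = 0.5000: g = -0.21918, g' = -0.5539 → V/F = 0.1043
  V/F = 0.1043: g = 0.02701, g' = -0.7805 → V/F = 0.1389
  V/F = 0.1389: g = 0.00082, g' = -0.7342 → V/F = 0.1400
Converged at V/F = 0.1400.
Compositions from xᵢ = zᵢ/(1+V/F(Kᵢ−1)), yᵢ = Kᵢxᵢ:
  1: x = 0.2281, y = 0.6133
  2: x = 0.7719, y = 0.3867

y_1 = 0.6133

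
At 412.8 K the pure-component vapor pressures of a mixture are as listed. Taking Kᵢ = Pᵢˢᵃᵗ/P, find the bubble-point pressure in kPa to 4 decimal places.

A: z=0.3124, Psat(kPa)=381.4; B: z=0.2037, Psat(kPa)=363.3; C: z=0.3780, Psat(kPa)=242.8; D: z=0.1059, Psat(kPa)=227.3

At the bubble point ψ → 0, so ΣzᵢKᵢ = 1 with Kᵢ = Pᵢˢᵃᵗ/P ⇒ P = ΣzᵢPᵢˢᵃᵗ.
P = 0.3124·381.4 + 0.2037·363.3 + 0.3780·242.8 + 0.1059·227.3 = 309.0030 kPa

Pbub = 309.0030 kPa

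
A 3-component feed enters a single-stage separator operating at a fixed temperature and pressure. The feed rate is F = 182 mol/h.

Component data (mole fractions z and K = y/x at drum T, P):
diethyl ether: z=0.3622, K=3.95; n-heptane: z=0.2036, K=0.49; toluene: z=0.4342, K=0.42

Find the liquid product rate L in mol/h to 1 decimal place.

L = 103.3 mol/h

Let ψ = V/F and solve Σ zᵢ(Kᵢ−1)/(1+ψ(Kᵢ−1)) = 0.
g(0) = ΣzᵢKᵢ − 1 = 0.7128 and g(1) = 1 − Σzᵢ/Kᵢ = -0.5410, so a root lies in (0, 1).
Iterate (Newton) starting at ψ = 0.5:
  ψ = 0.5000: g = -0.06236, g' = -0.8997 → ψ = 0.4307
  ψ = 0.4307: g = 0.00184, g' = -0.9579 → ψ = 0.4326
Converged at ψ = 0.4326.
Then V = ψ·F = 0.4326·182 = 78.7 mol/h and L = F − V = 103.3 mol/h.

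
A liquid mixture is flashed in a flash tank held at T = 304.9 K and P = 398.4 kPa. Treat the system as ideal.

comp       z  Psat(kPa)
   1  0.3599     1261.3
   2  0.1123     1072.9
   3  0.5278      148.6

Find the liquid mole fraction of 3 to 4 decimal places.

x_3 = 0.7652

Raoult's law: Kᵢ = Pᵢˢᵃᵗ/P = Pᵢˢᵃᵗ/398.4.
  K_1 = 1261.3/398.4 = 3.165914, K_2 = 1072.9/398.4 = 2.693022, K_3 = 148.6/398.4 = 0.372992
Rachford–Rice: g(V/F) = Σ zᵢ(Kᵢ−1)/(1+V/F(Kᵢ−1)) = 0.
Check two-phase: ΣzᵢKᵢ = 1.6387 > 1 and Σzᵢ/Kᵢ = 1.5704 > 1, so g(0) = 0.6387 > 0 and g(1) = -0.5704 < 0.
Newton iteration, V/F⁰ = 0.5:
  V/F = 0.5000: g = -0.00487, g' = -0.9238 → V/F = 0.4947
Converged at V/F = 0.4947.
Compositions from xᵢ = zᵢ/(1+V/F(Kᵢ−1)), yᵢ = Kᵢxᵢ:
  1: x = 0.1737, y = 0.5500
  2: x = 0.0611, y = 0.1646
  3: x = 0.7652, y = 0.2854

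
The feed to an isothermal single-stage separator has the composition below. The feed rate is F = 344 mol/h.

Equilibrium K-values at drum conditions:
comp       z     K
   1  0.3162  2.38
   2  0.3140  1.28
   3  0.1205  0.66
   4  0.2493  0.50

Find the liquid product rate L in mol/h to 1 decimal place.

L = 54.1 mol/h

Iterate (Newton) starting at β = 0.53:
  β = 0.5300: g = 0.10902, g' = -0.3556 → β = 0.8365
  β = 0.8365: g = 0.00225, g' = -0.3573 → β = 0.8428
Converged at β = 0.8428.
Then V = β·F = 0.8428·344 = 289.9 mol/h and L = F − V = 54.1 mol/h.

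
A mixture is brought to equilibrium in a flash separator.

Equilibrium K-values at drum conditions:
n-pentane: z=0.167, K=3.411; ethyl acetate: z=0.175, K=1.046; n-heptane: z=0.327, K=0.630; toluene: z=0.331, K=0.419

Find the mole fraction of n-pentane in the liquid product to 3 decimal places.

x_n-pentane = 0.134

Rachford–Rice: g(β) = Σ zᵢ(Kᵢ−1)/(1+β(Kᵢ−1)) = 0.
g(0) = ΣzᵢKᵢ − 1 = 0.097 and g(1) = 1 − Σzᵢ/Kᵢ = -0.525, so a root lies in (0, 1).
Iterate (Newton) starting at β = 0.46:
  β = 0.460: g = -0.2095, g' = -0.492 → β = 0.034
  β = 0.034: g = 0.0615, g' = -0.992 → β = 0.096
  β = 0.096: g = 0.0059, g' = -0.814 → β = 0.103
Converged at β = 0.103.
Compositions from xᵢ = zᵢ/(1+β(Kᵢ−1)), yᵢ = Kᵢxᵢ:
  n-pentane: x = 0.134, y = 0.456
  ethyl acetate: x = 0.174, y = 0.182
  n-heptane: x = 0.340, y = 0.214
  toluene: x = 0.352, y = 0.148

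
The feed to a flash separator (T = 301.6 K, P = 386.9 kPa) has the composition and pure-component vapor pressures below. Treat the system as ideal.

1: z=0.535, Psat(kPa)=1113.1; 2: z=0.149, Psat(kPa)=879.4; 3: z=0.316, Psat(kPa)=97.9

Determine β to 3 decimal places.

β = 0.732

Raoult's law: Kᵢ = Pᵢˢᵃᵗ/P = Pᵢˢᵃᵗ/386.9.
  K_1 = 1113.1/386.9 = 2.87697, K_2 = 879.4/386.9 = 2.27294, K_3 = 97.9/386.9 = 0.25304
Let β = V/F and solve Σ zᵢ(Kᵢ−1)/(1+β(Kᵢ−1)) = 0.
Check two-phase: ΣzᵢKᵢ = 1.958 > 1 and Σzᵢ/Kᵢ = 1.500 > 1, so g(0) = 0.958 > 0 and g(1) = -0.500 < 0.
Newton–Raphson from β = 0.4:
  β = 0.400: g = 0.3626, g' = -1.079 → β = 0.736
  β = 0.736: g = -0.0046, g' = -1.266 → β = 0.732
Converged at β = 0.732.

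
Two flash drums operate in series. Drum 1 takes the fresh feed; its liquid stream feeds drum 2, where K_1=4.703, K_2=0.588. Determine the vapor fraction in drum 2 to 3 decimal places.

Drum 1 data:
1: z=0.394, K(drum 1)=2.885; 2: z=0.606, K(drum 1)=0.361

Drum 1:
Material balance + equilibrium reduce to Σ zᵢ(Kᵢ−1)/(1+ψ₁(Kᵢ−1)) = 0.
g(0) = ΣzᵢKᵢ − 1 = 0.355 and g(1) = 1 − Σzᵢ/Kᵢ = -0.815, so a root lies in (0, 1).
Binary case is linear: z₁(K₁−1)(1+ψ₁(K₂−1)) + z₂(K₂−1)(1+ψ₁(K₁−1)) = 0
⇒ ψ₁ = [z₁(K₁−1)+z₂(K₂−1)] / [−(K₁−1)(K₂−1)] = 0.3555/1.2045 = 0.295
Drum-1 compositions:
  1: x = 0.253, y = 0.730
  2: x = 0.747, y = 0.270
Drum-2 feed = drum-1 liquid: z₂ = (0.2532, 0.7468).
Drum 2:
Iterate (Newton) starting at ψ₂ = 0.5:
  ψ₂ = 0.500: g = -0.0588, g' = -0.628 → ψ₂ = 0.406
  ψ₂ = 0.406: g = 0.0047, g' = -0.736 → ψ₂ = 0.413
Converged at ψ₂ = 0.413.
  1: x = 0.100, y = 0.471
  2: x = 0.900, y = 0.529

V/F (drum 2) = 0.413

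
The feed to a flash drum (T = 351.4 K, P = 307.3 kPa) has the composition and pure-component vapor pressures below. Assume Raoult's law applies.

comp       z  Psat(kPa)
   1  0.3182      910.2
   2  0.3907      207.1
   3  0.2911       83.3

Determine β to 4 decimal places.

Raoult's law: Kᵢ = Pᵢˢᵃᵗ/P = Pᵢˢᵃᵗ/307.3.
  K_1 = 910.2/307.3 = 2.961926, K_2 = 207.1/307.3 = 0.673934, K_3 = 83.3/307.3 = 0.271071
Rachford–Rice: g(β) = Σ zᵢ(Kᵢ−1)/(1+β(Kᵢ−1)) = 0.
g(0) = ΣzᵢKᵢ − 1 = 0.2847 and g(1) = 1 − Σzᵢ/Kᵢ = -0.7611, so a root lies in (0, 1).
Iterate (Newton) starting at β = 0.5:
  β = 0.5000: g = -0.17094, g' = -0.7544 → β = 0.2734
  β = 0.2734: g = 0.00148, g' = -0.8102 → β = 0.2752
Converged at β = 0.2752.

β = 0.2752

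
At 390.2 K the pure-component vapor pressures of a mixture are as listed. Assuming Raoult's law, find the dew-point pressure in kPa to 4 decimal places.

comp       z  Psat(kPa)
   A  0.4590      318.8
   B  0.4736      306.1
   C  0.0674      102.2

At the dew point ψ → 1, so Σzᵢ/Kᵢ = 1 with Kᵢ = Pᵢˢᵃᵗ/P ⇒ 1/P = Σzᵢ/Pᵢˢᵃᵗ.
1/P = 0.4590/318.8 + 0.4736/306.1 + 0.0674/102.2 = 0.0036465 ⇒ P = 274.2377 kPa

Pdew = 274.2377 kPa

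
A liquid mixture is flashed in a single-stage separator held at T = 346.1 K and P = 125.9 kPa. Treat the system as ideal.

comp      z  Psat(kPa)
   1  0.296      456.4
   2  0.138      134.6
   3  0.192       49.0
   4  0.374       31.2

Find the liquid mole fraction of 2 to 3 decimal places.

x_2 = 0.136

Raoult's law: Kᵢ = Pᵢˢᵃᵗ/P = Pᵢˢᵃᵗ/125.9.
  K_1 = 456.4/125.9 = 3.62510, K_2 = 134.6/125.9 = 1.06910, K_3 = 49.0/125.9 = 0.38920, K_4 = 31.2/125.9 = 0.24782
Rachford–Rice: g(ψ) = Σ zᵢ(Kᵢ−1)/(1+ψ(Kᵢ−1)) = 0.
Feasibility: ΣzᵢKᵢ = 1.388, Σzᵢ/Kᵢ = 2.213 — both > 1, two phases present.
Newton–Raphson from ψ = 0.5:
  ψ = 0.500: g = -0.2745, g' = -1.074 → ψ = 0.244
  ψ = 0.244: g = 0.0002, g' = -1.174 → ψ = 0.245
Converged at ψ = 0.245.
Compositions from xᵢ = zᵢ/(1+ψ(Kᵢ−1)), yᵢ = Kᵢxᵢ:
  1: x = 0.180, y = 0.653
  2: x = 0.136, y = 0.145
  3: x = 0.226, y = 0.088
  4: x = 0.458, y = 0.114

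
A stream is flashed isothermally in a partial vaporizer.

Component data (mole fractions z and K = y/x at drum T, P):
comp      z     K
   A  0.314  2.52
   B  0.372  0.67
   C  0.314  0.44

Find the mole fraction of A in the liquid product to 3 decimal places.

x_A = 0.224

Material balance + equilibrium reduce to Σ zᵢ(Kᵢ−1)/(1+V/F(Kᵢ−1)) = 0.
Check two-phase: ΣzᵢKᵢ = 1.179 > 1 and Σzᵢ/Kᵢ = 1.393 > 1, so g(0) = 0.179 > 0 and g(1) = -0.393 < 0.
Newton iteration, V/F⁰ = 0.51:
  V/F = 0.510: g = -0.1249, g' = -0.482 → V/F = 0.251
  V/F = 0.251: g = 0.0072, g' = -0.562 → V/F = 0.264
Converged at V/F = 0.264.
Compositions from xᵢ = zᵢ/(1+V/F(Kᵢ−1)), yᵢ = Kᵢxᵢ:
  A: x = 0.224, y = 0.565
  B: x = 0.407, y = 0.273
  C: x = 0.368, y = 0.162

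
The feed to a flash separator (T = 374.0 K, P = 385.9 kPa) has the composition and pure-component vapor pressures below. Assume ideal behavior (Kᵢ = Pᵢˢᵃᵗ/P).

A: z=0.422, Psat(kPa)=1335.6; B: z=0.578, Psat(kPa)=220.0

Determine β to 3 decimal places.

Raoult's law: Kᵢ = Pᵢˢᵃᵗ/P = Pᵢˢᵃᵗ/385.9.
  K_A = 1335.6/385.9 = 3.46100, K_B = 220.0/385.9 = 0.57010
Let β = V/F and solve Σ zᵢ(Kᵢ−1)/(1+β(Kᵢ−1)) = 0.
g(0) = ΣzᵢKᵢ − 1 = 0.790 and g(1) = 1 − Σzᵢ/Kᵢ = -0.136, so a root lies in (0, 1).
Binary case is linear: z₁(K₁−1)(1+β(K₂−1)) + z₂(K₂−1)(1+β(K₁−1)) = 0
⇒ β = [z₁(K₁−1)+z₂(K₂−1)] / [−(K₁−1)(K₂−1)] = 0.7901/1.0580 = 0.747

β = 0.747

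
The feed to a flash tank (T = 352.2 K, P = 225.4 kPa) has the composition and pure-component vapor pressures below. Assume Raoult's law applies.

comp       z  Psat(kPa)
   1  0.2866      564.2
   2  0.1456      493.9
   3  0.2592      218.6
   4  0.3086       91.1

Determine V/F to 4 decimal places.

V/F = 0.6644

Raoult's law: Kᵢ = Pᵢˢᵃᵗ/P = Pᵢˢᵃᵗ/225.4.
  K_1 = 564.2/225.4 = 2.503106, K_2 = 493.9/225.4 = 2.191216, K_3 = 218.6/225.4 = 0.969831, K_4 = 91.1/225.4 = 0.404170
Material balance + equilibrium reduce to Σ zᵢ(Kᵢ−1)/(1+V/F(Kᵢ−1)) = 0.
Check two-phase: ΣzᵢKᵢ = 1.4125 > 1 and Σzᵢ/Kᵢ = 1.2117 > 1, so g(0) = 0.4125 > 0 and g(1) = -0.2117 < 0.
Newton iteration, V/F⁰ = 0.65:
  V/F = 0.6500: g = 0.00758, g' = -0.5234 → V/F = 0.6645
  V/F = 0.6645: g = -0.00003, g' = -0.5269 → V/F = 0.6644
Converged at V/F = 0.6644.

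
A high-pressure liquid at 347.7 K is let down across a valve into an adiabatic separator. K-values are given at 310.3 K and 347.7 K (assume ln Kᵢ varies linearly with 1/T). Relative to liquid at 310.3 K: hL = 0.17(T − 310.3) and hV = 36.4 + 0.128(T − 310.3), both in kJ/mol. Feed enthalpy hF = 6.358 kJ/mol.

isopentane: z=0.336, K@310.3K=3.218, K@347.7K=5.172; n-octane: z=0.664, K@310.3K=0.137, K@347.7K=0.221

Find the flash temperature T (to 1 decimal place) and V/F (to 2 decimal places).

T = 318.1 K, V/F = 0.14

Adiabatic flash: solve Rachford–Rice at each trial T, then check hF = ψ·hV(T) + (1−ψ)·hL(T).
  T = 310.3 K: K = (3.218, 0.137), RR gives ψ = 0.090, H_out = 3.275 kJ/mol
  T = 347.7 K: K = (5.172, 0.221), RR gives ψ = 0.272, H_out = 15.837 kJ/mol
  T = 329.0 K: K = (4.135, 0.176), RR gives ψ = 0.196, H_out = 10.165 kJ/mol
  T = 319.6 K: K = (3.659, 0.156), RR gives ψ = 0.148, H_out = 6.922 kJ/mol
  T = 315.0 K: K = (3.437, 0.146), RR gives ψ = 0.121, H_out = 5.185 kJ/mol
  T = 317.3 K: K = (3.547, 0.151), RR gives ψ = 0.135, H_out = 6.068 kJ/mol
Linear interpolation between T = 317.3 (H_out = 6.068) and T = 319.6 (H_out = 6.922) on hF = 6.358 gives T ≈ 318.1 K, at which ψ = 0.14.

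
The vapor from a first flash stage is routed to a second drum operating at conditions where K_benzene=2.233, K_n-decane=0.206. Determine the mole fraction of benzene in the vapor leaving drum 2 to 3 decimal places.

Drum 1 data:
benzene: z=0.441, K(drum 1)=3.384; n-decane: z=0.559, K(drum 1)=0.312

Drum 1:
Material balance + equilibrium reduce to Σ zᵢ(Kᵢ−1)/(1+ψ₁(Kᵢ−1)) = 0.
Feasibility: ΣzᵢKᵢ = 1.667, Σzᵢ/Kᵢ = 1.922 — both > 1, two phases present.
Newton iteration, ψ₁⁰ = 0.69:
  ψ₁ = 0.690: g = -0.3347, g' = -1.317 → ψ₁ = 0.436
  ψ₁ = 0.436: g = -0.0338, g' = -1.143 → ψ₁ = 0.406
  ψ₁ = 0.406: g = 0.0002, g' = -1.156 → ψ₁ = 0.407
Converged at ψ₁ = 0.407.
Drum-1 compositions:
  benzene: x = 0.224, y = 0.758
  n-decane: x = 0.776, y = 0.242
Drum-2 feed = drum-1 vapor: z₂ = (0.7579, 0.2421).
Drum 2:
Material balance + equilibrium reduce to Σ zᵢ(Kᵢ−1)/(1+ψ₂(Kᵢ−1)) = 0.
Feasibility: ΣzᵢKᵢ = 1.742, Σzᵢ/Kᵢ = 1.515 — both > 1, two phases present.
Binary case is linear: z₁(K₁−1)(1+ψ₂(K₂−1)) + z₂(K₂−1)(1+ψ₂(K₁−1)) = 0
⇒ ψ₂ = [z₁(K₁−1)+z₂(K₂−1)] / [−(K₁−1)(K₂−1)] = 0.7422/0.9790 = 0.758
  benzene: x = 0.392, y = 0.875
  n-decane: x = 0.608, y = 0.125

y_benzene (drum 2) = 0.875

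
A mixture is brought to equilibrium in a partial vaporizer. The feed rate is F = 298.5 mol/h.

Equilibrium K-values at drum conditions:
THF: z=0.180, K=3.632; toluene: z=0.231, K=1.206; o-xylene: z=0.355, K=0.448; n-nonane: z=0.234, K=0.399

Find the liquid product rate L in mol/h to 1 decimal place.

Rachford–Rice: g(ψ) = Σ zᵢ(Kᵢ−1)/(1+ψ(Kᵢ−1)) = 0.
Check two-phase: ΣzᵢKᵢ = 1.185 > 1 and Σzᵢ/Kᵢ = 1.620 > 1, so g(0) = 0.185 > 0 and g(1) = -0.620 < 0.
Iterate (Newton) starting at ψ = 0.5:
  ψ = 0.500: g = -0.2240, g' = -0.620 → ψ = 0.138
  ψ = 0.138: g = 0.0279, g' = -0.906 → ψ = 0.169
  ψ = 0.169: g = 0.0010, g' = -0.842 → ψ = 0.170
Converged at ψ = 0.170.
Then V = ψ·F = 0.1705·298.5 = 50.9 mol/h and L = F − V = 247.6 mol/h.

L = 247.6 mol/h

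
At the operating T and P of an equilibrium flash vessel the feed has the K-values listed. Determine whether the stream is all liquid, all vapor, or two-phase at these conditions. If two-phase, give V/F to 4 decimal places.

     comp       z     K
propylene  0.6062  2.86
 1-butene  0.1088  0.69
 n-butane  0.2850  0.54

ΣzᵢKᵢ = 1.9627; Σzᵢ/Kᵢ = 0.8974.
Since Σzᵢ/Kᵢ < 1 the mixture is above its dew point — single vapor phase.

all vapor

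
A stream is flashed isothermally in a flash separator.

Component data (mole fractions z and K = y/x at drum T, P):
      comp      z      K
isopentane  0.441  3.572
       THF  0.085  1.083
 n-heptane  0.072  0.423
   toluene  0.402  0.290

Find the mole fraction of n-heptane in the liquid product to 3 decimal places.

Rachford–Rice: g(ψ) = Σ zᵢ(Kᵢ−1)/(1+ψ(Kᵢ−1)) = 0.
g(0) = ΣzᵢKᵢ − 1 = 0.814 and g(1) = 1 − Σzᵢ/Kᵢ = -0.758, so a root lies in (0, 1).
Newton iteration, ψ⁰ = 0.48:
  ψ = 0.480: g = 0.0239, g' = -1.097 → ψ = 0.502
Converged at ψ = 0.502.
Compositions from xᵢ = zᵢ/(1+ψ(Kᵢ−1)), yᵢ = Kᵢxᵢ:
  isopentane: x = 0.193, y = 0.688
  THF: x = 0.082, y = 0.088
  n-heptane: x = 0.101, y = 0.043
  toluene: x = 0.625, y = 0.181

x_n-heptane = 0.101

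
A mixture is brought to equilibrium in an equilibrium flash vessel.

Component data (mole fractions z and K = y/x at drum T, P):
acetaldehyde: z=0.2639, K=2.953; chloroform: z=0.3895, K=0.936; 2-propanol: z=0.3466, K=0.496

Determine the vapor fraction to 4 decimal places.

ψ = 0.5035

Material balance + equilibrium reduce to Σ zᵢ(Kᵢ−1)/(1+ψ(Kᵢ−1)) = 0.
g(0) = ΣzᵢKᵢ − 1 = 0.3158 and g(1) = 1 − Σzᵢ/Kᵢ = -0.2043, so a root lies in (0, 1).
Iterate (Newton) starting at ψ = 0.35:
  ψ = 0.3500: g = 0.06854, g' = -0.4866 → ψ = 0.4908
  ψ = 0.4908: g = 0.00530, g' = -0.4195 → ψ = 0.5035
Converged at ψ = 0.5035.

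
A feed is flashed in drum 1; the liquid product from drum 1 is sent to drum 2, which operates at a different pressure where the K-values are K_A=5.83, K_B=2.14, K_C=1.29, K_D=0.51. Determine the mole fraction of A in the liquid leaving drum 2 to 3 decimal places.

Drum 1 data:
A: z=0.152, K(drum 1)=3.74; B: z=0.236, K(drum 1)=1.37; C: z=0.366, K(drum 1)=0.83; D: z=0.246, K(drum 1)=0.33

x_A (drum 2) = 0.015

Drum 1:
Newton iteration, ψ₁⁰ = 0.4:
  ψ₁ = 0.400: g = -0.0172, g' = -0.503 → ψ₁ = 0.366
Converged at ψ₁ = 0.366.
Drum-1 compositions:
  A: x = 0.076, y = 0.284
  B: x = 0.208, y = 0.285
  C: x = 0.390, y = 0.324
  D: x = 0.326, y = 0.108
Drum-2 feed = drum-1 liquid: z₂ = (0.0759, 0.2078, 0.3903, 0.3260).
Drum 2:
Let ψ₂ = V/F and solve Σ zᵢ(Kᵢ−1)/(1+ψ₂(Kᵢ−1)) = 0.
Check two-phase: ΣzᵢKᵢ = 1.557 > 1 and Σzᵢ/Kᵢ = 1.052 > 1, so g(0) = 0.557 > 0 and g(1) = -0.052 < 0.
Iterate (Newton) starting at ψ₂ = 0.5:
  ψ₂ = 0.500: g = 0.1455, g' = -0.424 → ψ₂ = 0.843
  ψ₂ = 0.843: g = 0.0117, g' = -0.388 → ψ₂ = 0.874
  ψ₂ = 0.874: g = -0.0001, g' = -0.393 → ψ₂ = 0.873
Converged at ψ₂ = 0.873.
  A: x = 0.015, y = 0.085
  B: x = 0.104, y = 0.223
  C: x = 0.311, y = 0.402
  D: x = 0.570, y = 0.291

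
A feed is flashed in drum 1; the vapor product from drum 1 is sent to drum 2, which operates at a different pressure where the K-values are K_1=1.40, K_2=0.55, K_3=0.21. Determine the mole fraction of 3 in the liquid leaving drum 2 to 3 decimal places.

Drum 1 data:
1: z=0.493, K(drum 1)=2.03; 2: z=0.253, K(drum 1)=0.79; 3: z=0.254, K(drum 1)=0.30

x_3 (drum 2) = 0.153

Drum 1:
Let ψ₁ = V/F and solve Σ zᵢ(Kᵢ−1)/(1+ψ₁(Kᵢ−1)) = 0.
Feasibility: ΣzᵢKᵢ = 1.277, Σzᵢ/Kᵢ = 1.410 — both > 1, two phases present.
Newton iteration, ψ₁⁰ = 0.5:
  ψ₁ = 0.500: g = 0.0023, g' = -0.536 → ψ₁ = 0.504
Converged at ψ₁ = 0.504.
Drum-1 compositions:
  1: x = 0.324, y = 0.659
  2: x = 0.283, y = 0.224
  3: x = 0.393, y = 0.118
Drum-2 feed = drum-1 vapor: z₂ = (0.6587, 0.2235, 0.1178).
Drum 2:
Rachford–Rice: g(ψ₂) = Σ zᵢ(Kᵢ−1)/(1+ψ₂(Kᵢ−1)) = 0.
Check two-phase: ΣzᵢKᵢ = 1.070 > 1 and Σzᵢ/Kᵢ = 1.438 > 1, so g(0) = 0.070 > 0 and g(1) = -0.438 < 0.
Newton–Raphson from ψ₂ = 0.5:
  ψ₂ = 0.500: g = -0.0640, g' = -0.349 → ψ₂ = 0.317
  ψ₂ = 0.317: g = -0.0076, g' = -0.275 → ψ₂ = 0.289
Converged at ψ₂ = 0.289.
  1: x = 0.590, y = 0.827
  2: x = 0.257, y = 0.141
  3: x = 0.153, y = 0.032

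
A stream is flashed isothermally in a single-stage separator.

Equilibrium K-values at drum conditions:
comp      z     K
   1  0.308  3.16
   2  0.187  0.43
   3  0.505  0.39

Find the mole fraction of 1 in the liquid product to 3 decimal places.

x_1 = 0.217

Rachford–Rice: g(β) = Σ zᵢ(Kᵢ−1)/(1+β(Kᵢ−1)) = 0.
Feasibility: ΣzᵢKᵢ = 1.251, Σzᵢ/Kᵢ = 1.827 — both > 1, two phases present.
Iterate (Newton) starting at β = 0.53:
  β = 0.530: g = -0.2978, g' = -0.847 → β = 0.179
  β = 0.179: g = 0.0157, g' = -1.060 → β = 0.193
  β = 0.193: g = 0.0002, g' = -1.033 → β = 0.194
Converged at β = 0.194.
Compositions from xᵢ = zᵢ/(1+β(Kᵢ−1)), yᵢ = Kᵢxᵢ:
  1: x = 0.217, y = 0.686
  2: x = 0.210, y = 0.090
  3: x = 0.573, y = 0.223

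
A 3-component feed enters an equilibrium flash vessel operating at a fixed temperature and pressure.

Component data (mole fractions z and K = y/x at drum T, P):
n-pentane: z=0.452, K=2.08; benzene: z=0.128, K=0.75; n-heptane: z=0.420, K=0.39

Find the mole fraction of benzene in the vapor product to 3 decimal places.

y_benzene = 0.105

Rachford–Rice: g(V/F) = Σ zᵢ(Kᵢ−1)/(1+V/F(Kᵢ−1)) = 0.
Feasibility: ΣzᵢKᵢ = 1.200, Σzᵢ/Kᵢ = 1.465 — both > 1, two phases present.
Iterate (Newton) starting at V/F = 0.5:
  V/F = 0.500: g = -0.0882, g' = -0.556 → V/F = 0.341
  V/F = 0.341: g = -0.0019, g' = -0.540 → V/F = 0.338
Converged at V/F = 0.338.
Compositions from xᵢ = zᵢ/(1+V/F(Kᵢ−1)), yᵢ = Kᵢxᵢ:
  n-pentane: x = 0.331, y = 0.689
  benzene: x = 0.140, y = 0.105
  n-heptane: x = 0.529, y = 0.206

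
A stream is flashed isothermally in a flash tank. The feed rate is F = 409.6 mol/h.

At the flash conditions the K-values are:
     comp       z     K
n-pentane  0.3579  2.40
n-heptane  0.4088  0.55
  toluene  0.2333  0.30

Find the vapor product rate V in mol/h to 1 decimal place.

Let β = V/F and solve Σ zᵢ(Kᵢ−1)/(1+β(Kᵢ−1)) = 0.
g(0) = ΣzᵢKᵢ − 1 = 0.1538 and g(1) = 1 − Σzᵢ/Kᵢ = -0.6701, so a root lies in (0, 1).
Newton iteration, β⁰ = 0.5:
  β = 0.5000: g = -0.19387, g' = -0.6511 → β = 0.2023
  β = 0.2023: g = -0.00213, g' = -0.6814 → β = 0.1991
Converged at β = 0.1991.
Then V = β·F = 0.1991·409.6 = 81.6 mol/h and L = F − V = 328.0 mol/h.

V = 81.6 mol/h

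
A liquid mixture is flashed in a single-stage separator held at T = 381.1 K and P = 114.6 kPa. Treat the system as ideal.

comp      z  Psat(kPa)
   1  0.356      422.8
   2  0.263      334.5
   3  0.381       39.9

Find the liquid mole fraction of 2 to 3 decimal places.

Raoult's law: Kᵢ = Pᵢˢᵃᵗ/P = Pᵢˢᵃᵗ/114.6.
  K_1 = 422.8/114.6 = 3.68935, K_2 = 334.5/114.6 = 2.91885, K_3 = 39.9/114.6 = 0.34817
Rachford–Rice: g(β) = Σ zᵢ(Kᵢ−1)/(1+β(Kᵢ−1)) = 0.
Feasibility: ΣzᵢKᵢ = 2.214, Σzᵢ/Kᵢ = 1.281 — both > 1, two phases present.
Newton iteration, β⁰ = 0.38:
  β = 0.380: g = 0.4352, g' = -1.240 → β = 0.731
  β = 0.731: g = 0.0584, g' = -1.051 → β = 0.787
  β = 0.787: g = -0.0013, g' = -1.101 → β = 0.785
Converged at β = 0.785.
Compositions from xᵢ = zᵢ/(1+β(Kᵢ−1)), yᵢ = Kᵢxᵢ:
  1: x = 0.114, y = 0.422
  2: x = 0.105, y = 0.306
  3: x = 0.781, y = 0.272

x_2 = 0.105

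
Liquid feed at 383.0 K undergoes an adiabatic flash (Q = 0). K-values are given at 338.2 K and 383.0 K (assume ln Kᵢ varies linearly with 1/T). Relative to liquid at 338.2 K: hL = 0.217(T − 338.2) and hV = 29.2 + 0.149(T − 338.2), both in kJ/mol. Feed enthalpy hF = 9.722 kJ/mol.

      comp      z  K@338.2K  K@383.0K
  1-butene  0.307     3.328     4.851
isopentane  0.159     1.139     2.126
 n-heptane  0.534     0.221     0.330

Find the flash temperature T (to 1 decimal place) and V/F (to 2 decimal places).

Adiabatic flash: solve Rachford–Rice at each trial T, then check hF = ψ·hV(T) + (1−ψ)·hL(T).
  T = 338.2 K: K = (3.328, 1.139, 0.221), RR gives ψ = 0.213, H_out = 6.232 kJ/mol
  T = 383.0 K: K = (4.851, 2.126, 0.330), RR gives ψ = 0.483, H_out = 22.362 kJ/mol
  T = 360.6 K: K = (4.065, 1.587, 0.273), RR gives ψ = 0.359, H_out = 14.801 kJ/mol
  T = 349.4 K: K = (3.690, 1.351, 0.247), RR gives ψ = 0.290, H_out = 10.675 kJ/mol
  T = 343.8 K: K = (3.507, 1.242, 0.234), RR gives ψ = 0.253, H_out = 8.499 kJ/mol
  T = 346.6 K: K = (3.598, 1.296, 0.240), RR gives ψ = 0.272, H_out = 9.597 kJ/mol
  T = 348.0 K: K = (3.644, 1.324, 0.243), RR gives ψ = 0.281, H_out = 10.139 kJ/mol
Linear interpolation between T = 346.6 (H_out = 9.597) and T = 348.0 (H_out = 10.139) on hF = 9.722 gives T ≈ 346.9 K, at which ψ = 0.27.

T = 346.9 K, V/F = 0.27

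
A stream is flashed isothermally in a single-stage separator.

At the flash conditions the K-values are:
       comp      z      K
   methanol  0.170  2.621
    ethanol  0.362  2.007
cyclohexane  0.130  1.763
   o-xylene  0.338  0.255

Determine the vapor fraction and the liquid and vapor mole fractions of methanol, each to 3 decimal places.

ψ = 0.577, x_methanol = 0.088, y_methanol = 0.230

Iterate (Newton) starting at ψ = 0.44:
  ψ = 0.440: g = 0.1131, g' = -0.786 → ψ = 0.584
  ψ = 0.584: g = -0.0059, g' = -0.887 → ψ = 0.577
Converged at ψ = 0.577.
Compositions from xᵢ = zᵢ/(1+ψ(Kᵢ−1)), yᵢ = Kᵢxᵢ:
  methanol: x = 0.088, y = 0.230
  ethanol: x = 0.229, y = 0.459
  cyclohexane: x = 0.090, y = 0.159
  o-xylene: x = 0.593, y = 0.151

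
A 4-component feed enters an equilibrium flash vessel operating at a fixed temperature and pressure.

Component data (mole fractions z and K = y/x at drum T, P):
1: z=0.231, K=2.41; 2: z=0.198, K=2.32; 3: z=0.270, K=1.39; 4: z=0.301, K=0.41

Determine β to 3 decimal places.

β = 0.840

Newton–Raphson from β = 0.5:
  β = 0.500: g = 0.1847, g' = -0.523 → β = 0.853
  β = 0.853: g = -0.0079, g' = -0.619 → β = 0.841
  β = 0.841: g = -0.0001, g' = -0.609 → β = 0.840
Converged at β = 0.840.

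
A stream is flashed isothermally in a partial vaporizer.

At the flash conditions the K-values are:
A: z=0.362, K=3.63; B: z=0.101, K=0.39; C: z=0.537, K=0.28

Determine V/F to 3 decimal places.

Material balance + equilibrium reduce to Σ zᵢ(Kᵢ−1)/(1+V/F(Kᵢ−1)) = 0.
Feasibility: ΣzᵢKᵢ = 1.504, Σzᵢ/Kᵢ = 2.277 — both > 1, two phases present.
Newton–Raphson from V/F = 0.49:
  V/F = 0.490: g = -0.2693, g' = -1.219 → V/F = 0.269
  V/F = 0.269: g = 0.0042, g' = -1.341 → V/F = 0.272
Converged at V/F = 0.272.

V/F = 0.272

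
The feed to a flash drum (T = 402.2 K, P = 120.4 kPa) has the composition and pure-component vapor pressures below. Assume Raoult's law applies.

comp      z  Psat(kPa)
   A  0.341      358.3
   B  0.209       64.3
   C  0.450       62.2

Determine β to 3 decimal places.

Raoult's law: Kᵢ = Pᵢˢᵃᵗ/P = Pᵢˢᵃᵗ/120.4.
  K_A = 358.3/120.4 = 2.97591, K_B = 64.3/120.4 = 0.53405, K_C = 62.2/120.4 = 0.51661
Newton iteration, β⁰ = 0.53:
  β = 0.530: g = -0.0926, g' = -0.588 → β = 0.372
  β = 0.372: g = 0.0051, g' = -0.665 → β = 0.380
Converged at β = 0.380.

β = 0.380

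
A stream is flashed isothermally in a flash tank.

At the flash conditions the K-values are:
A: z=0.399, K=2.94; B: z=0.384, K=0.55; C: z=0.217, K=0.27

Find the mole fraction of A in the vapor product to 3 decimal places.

y_A = 0.659

Material balance + equilibrium reduce to Σ zᵢ(Kᵢ−1)/(1+β(Kᵢ−1)) = 0.
g(0) = ΣzᵢKᵢ − 1 = 0.443 and g(1) = 1 − Σzᵢ/Kᵢ = -0.638, so a root lies in (0, 1).
Iterate (Newton) starting at β = 0.68:
  β = 0.680: g = -0.2298, g' = -0.897 → β = 0.424
  β = 0.424: g = -0.0180, g' = -0.813 → β = 0.402
Converged at β = 0.402.
Compositions from xᵢ = zᵢ/(1+β(Kᵢ−1)), yᵢ = Kᵢxᵢ:
  A: x = 0.224, y = 0.659
  B: x = 0.469, y = 0.258
  C: x = 0.307, y = 0.083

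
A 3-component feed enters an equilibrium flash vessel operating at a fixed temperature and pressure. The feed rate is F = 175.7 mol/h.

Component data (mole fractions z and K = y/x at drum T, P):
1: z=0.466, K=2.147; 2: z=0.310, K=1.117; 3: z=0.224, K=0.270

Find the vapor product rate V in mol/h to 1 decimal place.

Rachford–Rice: g(V/F) = Σ zᵢ(Kᵢ−1)/(1+V/F(Kᵢ−1)) = 0.
Check two-phase: ΣzᵢKᵢ = 1.407 > 1 and Σzᵢ/Kᵢ = 1.324 > 1, so g(0) = 0.407 > 0 and g(1) = -0.324 < 0.
Newton iteration, V/F⁰ = 0.5:
  V/F = 0.500: g = 0.1164, g' = -0.547 → V/F = 0.713
  V/F = 0.713: g = -0.0133, g' = -0.708 → V/F = 0.694
Converged at V/F = 0.694.
Then V = V/F·F = 0.6936·175.7 = 121.9 mol/h and L = F − V = 53.8 mol/h.

V = 121.9 mol/h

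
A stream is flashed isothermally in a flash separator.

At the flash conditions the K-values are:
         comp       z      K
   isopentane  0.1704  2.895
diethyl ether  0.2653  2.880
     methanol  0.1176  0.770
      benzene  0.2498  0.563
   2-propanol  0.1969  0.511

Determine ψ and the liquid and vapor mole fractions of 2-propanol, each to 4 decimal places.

ψ = 0.7364, x_2-propanol = 0.3077, y_2-propanol = 0.1572

Newton–Raphson from ψ = 0.38:
  ψ = 0.3800: g = 0.19986, g' = -0.6729 → ψ = 0.6770
  ψ = 0.6770: g = 0.02991, g' = -0.5091 → ψ = 0.7357
  ψ = 0.7357: g = 0.00032, g' = -0.4994 → ψ = 0.7364
Converged at ψ = 0.7364.
Compositions from xᵢ = zᵢ/(1+ψ(Kᵢ−1)), yᵢ = Kᵢxᵢ:
  isopentane: x = 0.0711, y = 0.2059
  diethyl ether: x = 0.1113, y = 0.3204
  methanol: x = 0.1416, y = 0.1090
  benzene: x = 0.3683, y = 0.2074
  2-propanol: x = 0.3077, y = 0.1572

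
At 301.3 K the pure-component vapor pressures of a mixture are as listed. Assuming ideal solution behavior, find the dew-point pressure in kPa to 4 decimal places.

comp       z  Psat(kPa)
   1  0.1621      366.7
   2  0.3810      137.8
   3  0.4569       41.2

At the dew point ψ → 1, so Σzᵢ/Kᵢ = 1 with Kᵢ = Pᵢˢᵃᵗ/P ⇒ 1/P = Σzᵢ/Pᵢˢᵃᵗ.
1/P = 0.1621/366.7 + 0.3810/137.8 + 0.4569/41.2 = 0.0142967 ⇒ P = 69.9460 kPa

Pdew = 69.9460 kPa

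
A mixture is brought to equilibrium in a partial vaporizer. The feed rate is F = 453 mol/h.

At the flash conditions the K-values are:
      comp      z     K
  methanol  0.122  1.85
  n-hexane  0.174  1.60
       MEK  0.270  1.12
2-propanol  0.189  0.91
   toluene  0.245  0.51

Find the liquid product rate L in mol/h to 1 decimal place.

L = 210.2 mol/h

Let β = V/F and solve Σ zᵢ(Kᵢ−1)/(1+β(Kᵢ−1)) = 0.
Check two-phase: ΣzᵢKᵢ = 1.103 > 1 and Σzᵢ/Kᵢ = 1.104 > 1, so g(0) = 0.103 > 0 and g(1) = -0.104 < 0.
Iterate (Newton) starting at β = 0.5:
  β = 0.500: g = 0.0068, g' = -0.189 → β = 0.536
Converged at β = 0.536.
Then V = β·F = 0.5360·453 = 242.8 mol/h and L = F − V = 210.2 mol/h.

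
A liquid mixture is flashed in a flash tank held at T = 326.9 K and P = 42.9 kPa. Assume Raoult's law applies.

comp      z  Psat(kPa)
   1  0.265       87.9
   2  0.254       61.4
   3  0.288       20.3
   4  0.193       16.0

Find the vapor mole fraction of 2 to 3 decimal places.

y_2 = 0.328

Raoult's law: Kᵢ = Pᵢˢᵃᵗ/P = Pᵢˢᵃᵗ/42.9.
  K_1 = 87.9/42.9 = 2.04895, K_2 = 61.4/42.9 = 1.43124, K_3 = 20.3/42.9 = 0.47319, K_4 = 16.0/42.9 = 0.37296
Rachford–Rice: g(V/F) = Σ zᵢ(Kᵢ−1)/(1+V/F(Kᵢ−1)) = 0.
g(0) = ΣzᵢKᵢ − 1 = 0.115 and g(1) = 1 − Σzᵢ/Kᵢ = -0.433, so a root lies in (0, 1).
Newton–Raphson from V/F = 0.6:
  V/F = 0.600: g = -0.1582, g' = -0.506 → V/F = 0.287
  V/F = 0.287: g = -0.0152, g' = -0.433 → V/F = 0.252
Converged at V/F = 0.252.
Compositions from xᵢ = zᵢ/(1+V/F(Kᵢ−1)), yᵢ = Kᵢxᵢ:
  1: x = 0.210, y = 0.429
  2: x = 0.229, y = 0.328
  3: x = 0.332, y = 0.157
  4: x = 0.229, y = 0.085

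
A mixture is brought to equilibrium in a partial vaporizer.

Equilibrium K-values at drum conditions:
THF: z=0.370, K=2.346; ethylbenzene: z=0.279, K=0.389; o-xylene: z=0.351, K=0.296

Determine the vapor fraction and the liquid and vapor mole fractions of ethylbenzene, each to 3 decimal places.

Let ψ = V/F and solve Σ zᵢ(Kᵢ−1)/(1+ψ(Kᵢ−1)) = 0.
g(0) = ΣzᵢKᵢ − 1 = 0.080 and g(1) = 1 − Σzᵢ/Kᵢ = -1.061, so a root lies in (0, 1).
Newton–Raphson from ψ = 0.5:
  ψ = 0.500: g = -0.3291, g' = -0.870 → ψ = 0.122
  ψ = 0.122: g = -0.0264, g' = -0.825 → ψ = 0.090
Converged at ψ = 0.090.
Compositions from xᵢ = zᵢ/(1+ψ(Kᵢ−1)), yᵢ = Kᵢxᵢ:
  THF: x = 0.330, y = 0.774
  ethylbenzene: x = 0.295, y = 0.115
  o-xylene: x = 0.375, y = 0.111

ψ = 0.090, x_ethylbenzene = 0.295, y_ethylbenzene = 0.115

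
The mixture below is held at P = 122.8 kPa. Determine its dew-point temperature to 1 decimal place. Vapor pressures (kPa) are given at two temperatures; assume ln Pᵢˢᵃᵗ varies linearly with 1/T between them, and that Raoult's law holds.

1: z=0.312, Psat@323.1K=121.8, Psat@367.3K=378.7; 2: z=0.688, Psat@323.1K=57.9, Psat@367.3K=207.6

T = 342.0 K

Dew-point temperature: Σzᵢ·P/Pᵢˢᵃᵗ(T) = 1. Interpolate ln Pᵢˢᵃᵗ = aᵢ + bᵢ/T.
  T = 323.1 K: ΣzᵢP/Pᵢˢᵃᵗ = 1.7737
  T = 367.3 K: ΣzᵢP/Pᵢˢᵃᵗ = 0.5081
  T = 345.2 K: ΣzᵢP/Pᵢˢᵃᵗ = 0.9118
  T = 334.1 K: ΣzᵢP/Pᵢˢᵃᵗ = 1.2596
  T = 339.6 K: ΣzᵢP/Pᵢˢᵃᵗ = 1.0704
  T = 342.4 K: ΣzᵢP/Pᵢˢᵃᵗ = 0.9872
Interpolating between 339.6 K and 342.4 K gives T ≈ 342.0 K.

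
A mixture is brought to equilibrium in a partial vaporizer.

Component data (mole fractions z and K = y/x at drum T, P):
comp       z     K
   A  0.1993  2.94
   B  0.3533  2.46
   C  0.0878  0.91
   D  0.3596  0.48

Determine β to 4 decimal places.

Material balance + equilibrium reduce to Σ zᵢ(Kᵢ−1)/(1+β(Kᵢ−1)) = 0.
Feasibility: ΣzᵢKᵢ = 1.7076, Σzᵢ/Kᵢ = 1.0571 — both > 1, two phases present.
Iterate (Newton) starting at β = 0.5:
  β = 0.5000: g = 0.23346, g' = -0.6233 → β = 0.8746
  β = 0.8746: g = 0.01838, g' = -0.5764 → β = 0.9065
  β = 0.9065: g = -0.00016, g' = -0.5869 → β = 0.9062
Converged at β = 0.9062.

β = 0.9062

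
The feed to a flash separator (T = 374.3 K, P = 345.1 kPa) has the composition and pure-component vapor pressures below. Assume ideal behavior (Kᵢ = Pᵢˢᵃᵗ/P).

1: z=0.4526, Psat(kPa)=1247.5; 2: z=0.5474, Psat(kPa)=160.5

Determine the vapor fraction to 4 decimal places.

Raoult's law: Kᵢ = Pᵢˢᵃᵗ/P = Pᵢˢᵃᵗ/345.1.
  K_1 = 1247.5/345.1 = 3.614894, K_2 = 160.5/345.1 = 0.465083
Binary case is linear: z₁(K₁−1)(1+ψ(K₂−1)) + z₂(K₂−1)(1+ψ(K₁−1)) = 0
⇒ ψ = [z₁(K₁−1)+z₂(K₂−1)] / [−(K₁−1)(K₂−1)] = 0.89069/1.39875 = 0.6368

ψ = 0.6368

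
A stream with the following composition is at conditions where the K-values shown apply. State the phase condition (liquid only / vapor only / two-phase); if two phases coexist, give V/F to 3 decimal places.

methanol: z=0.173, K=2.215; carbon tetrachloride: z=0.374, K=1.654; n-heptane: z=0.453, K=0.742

ΣzᵢKᵢ = 1.338; Σzᵢ/Kᵢ = 0.915.
Since Σzᵢ/Kᵢ < 1 the mixture is above its dew point — single vapor phase.

vapor only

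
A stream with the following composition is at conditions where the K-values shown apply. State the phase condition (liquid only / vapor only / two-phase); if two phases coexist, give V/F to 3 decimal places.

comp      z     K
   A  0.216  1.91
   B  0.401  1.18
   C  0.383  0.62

ΣzᵢKᵢ = 1.123; Σzᵢ/Kᵢ = 1.071.
Both exceed 1, so a two-phase solution exists.
Newton–Raphson from ψ = 0.58:
  ψ = 0.580: g = 0.0073, g' = -0.178 → ψ = 0.621
Converged at ψ = 0.621.

two-phase, V/F = 0.621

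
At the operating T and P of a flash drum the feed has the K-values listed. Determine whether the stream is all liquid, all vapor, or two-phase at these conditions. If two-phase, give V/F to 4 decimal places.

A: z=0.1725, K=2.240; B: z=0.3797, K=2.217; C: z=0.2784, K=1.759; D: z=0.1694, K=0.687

ΣzᵢKᵢ = 1.8343; Σzᵢ/Kᵢ = 0.6531.
Since Σzᵢ/Kᵢ < 1 the mixture is above its dew point — single vapor phase.

all vapor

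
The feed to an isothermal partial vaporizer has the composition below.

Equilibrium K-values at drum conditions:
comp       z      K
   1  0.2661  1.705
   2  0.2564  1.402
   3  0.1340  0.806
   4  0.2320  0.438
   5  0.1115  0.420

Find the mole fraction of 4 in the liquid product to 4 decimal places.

Rachford–Rice: g(β) = Σ zᵢ(Kᵢ−1)/(1+β(Kᵢ−1)) = 0.
g(0) = ΣzᵢKᵢ − 1 = 0.0696 and g(1) = 1 − Σzᵢ/Kᵢ = -0.3004, so a root lies in (0, 1).
Iterate (Newton) starting at β = 0.48:
  β = 0.4800: g = -0.07027, g' = -0.3185 → β = 0.2594
  β = 0.2594: g = -0.00420, g' = -0.2865 → β = 0.2448
  β = 0.2448: g = -0.00001, g' = -0.2856 → β = 0.2447
Converged at β = 0.2447.
Compositions from xᵢ = zᵢ/(1+β(Kᵢ−1)), yᵢ = Kᵢxᵢ:
  1: x = 0.2269, y = 0.3869
  2: x = 0.2334, y = 0.3273
  3: x = 0.1407, y = 0.1134
  4: x = 0.2690, y = 0.1178
  5: x = 0.1299, y = 0.0546

x_4 = 0.2690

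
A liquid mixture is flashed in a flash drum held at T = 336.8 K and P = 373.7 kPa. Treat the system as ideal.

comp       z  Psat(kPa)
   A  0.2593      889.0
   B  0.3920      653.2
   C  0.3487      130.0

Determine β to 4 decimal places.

β = 0.6369

Raoult's law: Kᵢ = Pᵢˢᵃᵗ/P = Pᵢˢᵃᵗ/373.7.
  K_A = 889.0/373.7 = 2.378914, K_B = 653.2/373.7 = 1.747926, K_C = 130.0/373.7 = 0.347873
Let β = V/F and solve Σ zᵢ(Kᵢ−1)/(1+β(Kᵢ−1)) = 0.
Feasibility: ΣzᵢKᵢ = 1.4233, Σzᵢ/Kᵢ = 1.3356 — both > 1, two phases present.
Newton–Raphson from β = 0.5:
  β = 0.5000: g = 0.08761, g' = -0.6154 → β = 0.6424
  β = 0.6424: g = -0.00368, g' = -0.6779 → β = 0.6369
Converged at β = 0.6369.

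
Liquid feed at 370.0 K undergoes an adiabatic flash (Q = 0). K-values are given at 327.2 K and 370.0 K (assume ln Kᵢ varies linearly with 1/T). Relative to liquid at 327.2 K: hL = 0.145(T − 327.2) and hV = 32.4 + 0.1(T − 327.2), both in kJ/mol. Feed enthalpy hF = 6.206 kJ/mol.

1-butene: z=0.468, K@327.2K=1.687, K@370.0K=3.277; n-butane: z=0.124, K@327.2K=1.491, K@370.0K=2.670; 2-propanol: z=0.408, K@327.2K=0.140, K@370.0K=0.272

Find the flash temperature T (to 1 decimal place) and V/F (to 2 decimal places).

Adiabatic flash: solve Rachford–Rice at each trial T, then check hF = ψ·hV(T) + (1−ψ)·hL(T).
  T = 327.2 K: K = (1.687, 1.491, 0.140), RR gives ψ = 0.056, H_out = 1.827 kJ/mol
  T = 370.0 K: K = (3.277, 2.670, 0.272), RR gives ψ = 0.622, H_out = 25.155 kJ/mol
  T = 348.6 K: K = (2.400, 2.031, 0.199), RR gives ψ = 0.429, H_out = 16.595 kJ/mol
  T = 337.9 K: K = (2.023, 1.749, 0.168), RR gives ψ = 0.288, H_out = 10.736 kJ/mol
  T = 332.5 K: K = (1.849, 1.616, 0.153), RR gives ψ = 0.188, H_out = 6.822 kJ/mol
  T = 329.9 K: K = (1.768, 1.554, 0.147), RR gives ψ = 0.129, H_out = 4.554 kJ/mol
  T = 331.2 K: K = (1.808, 1.585, 0.150), RR gives ψ = 0.160, H_out = 5.726 kJ/mol
Linear interpolation between T = 331.2 (H_out = 5.726) and T = 332.5 (H_out = 6.822) on hF = 6.206 gives T ≈ 331.8 K, at which ψ = 0.17.

T = 331.8 K, V/F = 0.17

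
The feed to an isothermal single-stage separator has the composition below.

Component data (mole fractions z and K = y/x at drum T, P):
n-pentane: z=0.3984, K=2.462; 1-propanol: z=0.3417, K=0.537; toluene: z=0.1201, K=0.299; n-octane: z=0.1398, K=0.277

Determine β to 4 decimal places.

β = 0.2800

Newton–Raphson from β = 0.35:
  β = 0.3500: g = -0.05038, g' = -0.7116 → β = 0.2792
  β = 0.2792: g = 0.00061, g' = -0.7320 → β = 0.2800
Converged at β = 0.2800.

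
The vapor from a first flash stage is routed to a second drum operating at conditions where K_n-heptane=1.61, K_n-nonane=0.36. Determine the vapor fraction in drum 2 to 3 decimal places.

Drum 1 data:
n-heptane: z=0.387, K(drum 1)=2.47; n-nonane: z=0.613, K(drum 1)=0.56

V/F (drum 2) = 0.183

Drum 1:
Binary case is linear: z₁(K₁−1)(1+ψ₁(K₂−1)) + z₂(K₂−1)(1+ψ₁(K₁−1)) = 0
⇒ ψ₁ = [z₁(K₁−1)+z₂(K₂−1)] / [−(K₁−1)(K₂−1)] = 0.2992/0.6468 = 0.463
Drum-1 compositions:
  n-heptane: x = 0.230, y = 0.569
  n-nonane: x = 0.770, y = 0.431
Drum-2 feed = drum-1 vapor: z₂ = (0.5690, 0.4310).
Drum 2:
Material balance + equilibrium reduce to Σ zᵢ(Kᵢ−1)/(1+ψ₂(Kᵢ−1)) = 0.
g(0) = ΣzᵢKᵢ − 1 = 0.071 and g(1) = 1 − Σzᵢ/Kᵢ = -0.551, so a root lies in (0, 1).
Binary case is linear: z₁(K₁−1)(1+ψ₂(K₂−1)) + z₂(K₂−1)(1+ψ₂(K₁−1)) = 0
⇒ ψ₂ = [z₁(K₁−1)+z₂(K₂−1)] / [−(K₁−1)(K₂−1)] = 0.0713/0.3904 = 0.183
  n-heptane: x = 0.512, y = 0.824
  n-nonane: x = 0.488, y = 0.176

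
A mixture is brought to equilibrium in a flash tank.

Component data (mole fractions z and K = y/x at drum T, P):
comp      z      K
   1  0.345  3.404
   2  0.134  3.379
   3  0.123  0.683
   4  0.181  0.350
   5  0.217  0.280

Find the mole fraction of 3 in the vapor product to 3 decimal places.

Material balance + equilibrium reduce to Σ zᵢ(Kᵢ−1)/(1+V/F(Kᵢ−1)) = 0.
Feasibility: ΣzᵢKᵢ = 1.835, Σzᵢ/Kᵢ = 1.613 — both > 1, two phases present.
Newton–Raphson from V/F = 0.31:
  V/F = 0.310: g = 0.2670, g' = -1.227 → V/F = 0.528
  V/F = 0.528: g = 0.0292, g' = -1.024 → V/F = 0.556
Converged at V/F = 0.556.
Compositions from xᵢ = zᵢ/(1+V/F(Kᵢ−1)), yᵢ = Kᵢxᵢ:
  1: x = 0.148, y = 0.503
  2: x = 0.058, y = 0.195
  3: x = 0.149, y = 0.102
  4: x = 0.283, y = 0.099
  5: x = 0.362, y = 0.101

y_3 = 0.102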